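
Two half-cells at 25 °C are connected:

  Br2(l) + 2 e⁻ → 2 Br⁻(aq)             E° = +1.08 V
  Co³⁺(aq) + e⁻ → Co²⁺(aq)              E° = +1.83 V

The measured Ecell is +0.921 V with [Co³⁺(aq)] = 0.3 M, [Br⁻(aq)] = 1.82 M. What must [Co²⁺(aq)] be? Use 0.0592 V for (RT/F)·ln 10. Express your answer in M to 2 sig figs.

0.00071 M

The Co³⁺/Co²⁺ couple has the larger reduction potential, so it is the cathode: E°cell = +1.83 − (+1.08) = +0.75 V and n = 2.
Rearranging E = E° − (0.0592/n)·log Q gives log Q = 2(+0.75 − (+0.921))/0.0592 = −5.777.
For 2 Co³⁺(aq) + 2 Br⁻(aq) → 2 Co²⁺(aq) + Br2(l), the reaction quotient is Q = [Co²⁺(aq)]^2 / ([Co³⁺(aq)]^2·[Br⁻(aq)]^2).
Solving for the unknown gives log [Co²⁺(aq)] = −3.151, so [Co²⁺(aq)] ≈ 0.00071 M.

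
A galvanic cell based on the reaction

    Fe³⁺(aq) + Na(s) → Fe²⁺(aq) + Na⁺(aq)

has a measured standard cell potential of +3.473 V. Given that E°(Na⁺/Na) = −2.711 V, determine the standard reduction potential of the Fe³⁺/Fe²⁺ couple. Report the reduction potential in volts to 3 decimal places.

In the reaction as written the Fe³⁺/Fe²⁺ couple is reduced (cathode) and Na⁺/Na is oxidized (anode), so E°cell = E°(Fe³⁺/Fe²⁺) − E°(Na⁺/Na).
E°(Fe³⁺/Fe²⁺) = E°cell + E°(anode) = +3.473 + (−2.711) = +0.762 V.

+0.762 V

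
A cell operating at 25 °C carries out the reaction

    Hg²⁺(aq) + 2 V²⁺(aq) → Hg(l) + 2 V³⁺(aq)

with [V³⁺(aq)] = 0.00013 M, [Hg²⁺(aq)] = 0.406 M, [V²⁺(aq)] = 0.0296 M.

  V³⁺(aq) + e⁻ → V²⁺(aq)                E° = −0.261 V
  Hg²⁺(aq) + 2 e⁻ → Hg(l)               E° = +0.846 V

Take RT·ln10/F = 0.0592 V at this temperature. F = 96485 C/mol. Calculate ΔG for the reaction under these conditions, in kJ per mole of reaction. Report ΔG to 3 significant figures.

−238 kJ/mol

The standard cell potential is +0.846 − (−0.261) = +1.107 V, with n = 2 electrons in the balanced equation.
Q = [V³⁺(aq)]^2 / ([Hg²⁺(aq)]·[V²⁺(aq)]^2) = 4.75×10^−5, so log Q = −4.323 and E = +1.107 − (0.0592/2)(−4.323) = +1.2350 V.
ΔG = −nFE = −(2)(96485)(+1.2350) J/mol = −238 kJ/mol.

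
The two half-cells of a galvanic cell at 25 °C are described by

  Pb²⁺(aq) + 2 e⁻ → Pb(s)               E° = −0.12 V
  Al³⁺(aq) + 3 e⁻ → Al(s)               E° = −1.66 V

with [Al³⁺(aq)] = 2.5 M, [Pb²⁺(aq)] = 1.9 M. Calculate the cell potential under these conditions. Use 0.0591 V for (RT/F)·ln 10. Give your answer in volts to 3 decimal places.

The Pb²⁺/Pb couple has the more positive E°, so it is the cathode; Al³⁺/Al is the anode.
The standard potential is −0.12 − (−1.66) = +1.54 V and the balanced reaction transfers n = 6 electrons.
For the overall reaction 3 Pb²⁺(aq) + 2 Al(s) → 3 Pb(s) + 2 Al³⁺(aq), Q = [Al³⁺(aq)]^2 / [Pb²⁺(aq)]^3 = 0.911, giving log Q = −0.040.
By the Nernst equation, E = +1.54 − (0.0591/6)·(−0.040) = +1.540 V.

+1.540 V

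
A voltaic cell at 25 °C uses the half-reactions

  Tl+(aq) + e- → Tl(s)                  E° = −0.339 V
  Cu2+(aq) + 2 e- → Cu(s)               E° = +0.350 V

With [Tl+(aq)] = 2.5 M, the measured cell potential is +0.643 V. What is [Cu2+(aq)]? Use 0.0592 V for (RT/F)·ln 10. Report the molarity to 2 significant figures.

0.17 M

The Cu²⁺/Cu couple has the larger reduction potential, so it is the cathode: E°cell = +0.350 − (−0.339) = +0.689 V and n = 2.
Rearranging E = E° − (0.0592/n)·log Q gives log Q = 2(+0.689 − (+0.643))/0.0592 = 1.554.
The balanced reaction is Cu2+(aq) + 2 Tl(s) → Cu(s) + 2 Tl+(aq), so Q = [Tl+(aq)]^2 / [Cu2+(aq)].
Solving for the unknown gives log [Cu2+(aq)] = −0.758, so [Cu2+(aq)] ≈ 0.17 M.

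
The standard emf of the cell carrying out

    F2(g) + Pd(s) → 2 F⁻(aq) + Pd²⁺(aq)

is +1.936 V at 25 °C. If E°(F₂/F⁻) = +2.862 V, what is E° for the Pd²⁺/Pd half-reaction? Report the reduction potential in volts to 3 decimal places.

+0.926 V

In the reaction as written the F₂/F⁻ couple is reduced (cathode) and Pd²⁺/Pd is oxidized (anode), so E°cell = E°(F₂/F⁻) − E°(Pd²⁺/Pd).
E°(Pd²⁺/Pd) = E°(cathode) − E°cell = +2.862 − (+1.936) = +0.926 V.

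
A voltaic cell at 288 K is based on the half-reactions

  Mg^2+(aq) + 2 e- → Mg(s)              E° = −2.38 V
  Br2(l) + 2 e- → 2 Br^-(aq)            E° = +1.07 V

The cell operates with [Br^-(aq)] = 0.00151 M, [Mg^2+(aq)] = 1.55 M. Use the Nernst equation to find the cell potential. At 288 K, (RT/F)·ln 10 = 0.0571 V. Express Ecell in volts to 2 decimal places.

Br₂/Br⁻ is reduced (cathode, E° = +1.07 V) and Mg²⁺/Mg is oxidized (anode).
The standard potential is +1.07 − (−2.38) = +3.45 V and the balanced reaction transfers n = 2 electrons.
Balancing gives Br2(l) + Mg(s) → 2 Br^-(aq) + Mg^2+(aq); hence Q = [Br^-(aq)]^2·[Mg^2+(aq)] = 3.53×10^−6 (log Q = −5.452).
E = E° − (0.0571/n)·log Q = +3.45 − (0.0571/2)(−5.452) = +3.61 V.

+3.61 V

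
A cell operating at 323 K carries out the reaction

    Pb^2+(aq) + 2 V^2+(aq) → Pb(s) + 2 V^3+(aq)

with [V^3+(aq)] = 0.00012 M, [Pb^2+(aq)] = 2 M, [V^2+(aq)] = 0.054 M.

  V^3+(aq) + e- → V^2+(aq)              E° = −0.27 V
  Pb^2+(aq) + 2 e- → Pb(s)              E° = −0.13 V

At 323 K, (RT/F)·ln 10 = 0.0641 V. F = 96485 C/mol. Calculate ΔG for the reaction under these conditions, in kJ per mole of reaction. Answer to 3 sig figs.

−61.7 kJ/mol

With Pb²⁺/Pb reduced at the cathode, E°cell = −0.13 − (−0.27) = +0.14 V and n = 2.
Q = [V^3+(aq)]^2 / ([Pb^2+(aq)]·[V^2+(aq)]^2) = 2.47×10^−6, so log Q = −5.607 and E = +0.14 − (0.0641/2)(−5.607) = +0.3197 V.
Finally ΔG = −nFE = −(2)(96485 C/mol)(+0.3197 V) = −61.7 kJ/mol.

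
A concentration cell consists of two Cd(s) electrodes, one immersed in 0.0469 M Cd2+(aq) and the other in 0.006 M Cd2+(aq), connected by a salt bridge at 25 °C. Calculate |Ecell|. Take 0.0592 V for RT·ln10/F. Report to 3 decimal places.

For a concentration cell E°cell = 0, since both electrodes use the same couple.
The compartment with the higher Cd2+(aq) concentration (0.0469 M) acts as the cathode; ions are reduced there and produced at the dilute (0.006 M) anode.
With n = 2, Ecell = −(0.0592/2)·log([dilute]/[conc]) = −(0.0592/2)·log(0.006/0.0469) = +0.026 V.

0.026 V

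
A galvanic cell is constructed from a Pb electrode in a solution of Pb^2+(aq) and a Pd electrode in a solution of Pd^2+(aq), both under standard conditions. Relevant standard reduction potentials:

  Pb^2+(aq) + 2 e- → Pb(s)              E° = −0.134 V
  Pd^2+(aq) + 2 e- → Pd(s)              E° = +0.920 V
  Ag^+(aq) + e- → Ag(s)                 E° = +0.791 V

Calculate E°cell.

The Pd²⁺/Pd couple has the higher E°, so Pd ion is reduced (cathode) and Pb is oxidized (anode).
E°cell = E°(cathode) − E°(anode) = +0.920 − (−0.134) = +1.054 V.

+1.054 V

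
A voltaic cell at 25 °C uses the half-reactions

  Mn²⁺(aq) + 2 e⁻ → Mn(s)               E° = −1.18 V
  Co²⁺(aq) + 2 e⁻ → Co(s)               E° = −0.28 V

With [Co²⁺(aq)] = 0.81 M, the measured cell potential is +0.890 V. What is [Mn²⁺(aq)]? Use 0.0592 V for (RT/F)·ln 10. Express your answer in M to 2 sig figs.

1.8 M

With Co²⁺/Co at the cathode and Mn²⁺/Mn at the anode, E°cell = −0.28 − (−1.18) = +0.90 V (n = 2).
Since E = E° − (0.0592/n)·log Q, log Q = n(E° − E)/0.0592 = 0.338.
For Co²⁺(aq) + Mn(s) → Co(s) + Mn²⁺(aq), the reaction quotient is Q = [Mn²⁺(aq)] / [Co²⁺(aq)].
Solving for the unknown gives log [Mn²⁺(aq)] = 0.246, so [Mn²⁺(aq)] ≈ 1.8 M.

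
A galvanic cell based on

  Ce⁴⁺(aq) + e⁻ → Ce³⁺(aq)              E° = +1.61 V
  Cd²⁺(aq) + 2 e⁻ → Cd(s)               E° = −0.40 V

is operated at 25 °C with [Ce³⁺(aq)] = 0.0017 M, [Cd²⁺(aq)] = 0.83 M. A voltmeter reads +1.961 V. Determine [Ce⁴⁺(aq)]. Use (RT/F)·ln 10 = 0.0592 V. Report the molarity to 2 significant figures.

0.00023 M

With Ce⁴⁺/Ce³⁺ at the cathode and Cd²⁺/Cd at the anode, E°cell = +1.61 − (−0.40) = +2.01 V (n = 2).
Rearranging E = E° − (0.0592/n)·log Q gives log Q = 2(+2.01 − (+1.961))/0.0592 = 1.655.
The balanced reaction is 2 Ce⁴⁺(aq) + Cd(s) → 2 Ce³⁺(aq) + Cd²⁺(aq), so Q = ([Ce³⁺(aq)]^2·[Cd²⁺(aq)]) / [Ce⁴⁺(aq)]^2.
Isolating [Ce⁴⁺(aq)] in Q = 10^{1.655} yields log [Ce⁴⁺(aq)] = −3.638, i.e. 0.00023 M.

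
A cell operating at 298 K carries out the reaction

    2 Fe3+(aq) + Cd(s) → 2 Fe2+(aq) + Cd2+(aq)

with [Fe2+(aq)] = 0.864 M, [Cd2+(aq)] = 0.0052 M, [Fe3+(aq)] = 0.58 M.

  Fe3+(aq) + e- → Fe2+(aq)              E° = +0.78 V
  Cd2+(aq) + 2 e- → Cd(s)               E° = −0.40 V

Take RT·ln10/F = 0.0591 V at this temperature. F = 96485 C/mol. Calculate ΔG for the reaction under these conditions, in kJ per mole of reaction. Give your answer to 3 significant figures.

E°cell = +0.78 − (−0.40) = +1.18 V; the balanced reaction transfers n = 2 electrons.
Q = ([Fe2+(aq)]^2·[Cd2+(aq)]) / [Fe3+(aq)]^2 = 0.0115, so log Q = −1.938 and E = +1.18 − (0.0591/2)(−1.938) = +1.2373 V.
Finally ΔG = −nFE = −(2)(96485 C/mol)(+1.2373 V) = −239 kJ/mol.

−239 kJ/mol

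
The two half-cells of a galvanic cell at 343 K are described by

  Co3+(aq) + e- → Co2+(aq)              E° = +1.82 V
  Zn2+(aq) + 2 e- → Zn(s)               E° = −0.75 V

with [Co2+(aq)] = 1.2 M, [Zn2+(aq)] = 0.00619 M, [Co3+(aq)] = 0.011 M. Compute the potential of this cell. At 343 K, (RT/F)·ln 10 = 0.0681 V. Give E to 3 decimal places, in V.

Co³⁺/Co²⁺ is reduced (cathode, E° = +1.82 V) and Zn²⁺/Zn is oxidized (anode).
E°cell = E°cat − E°an = +1.82 − (−0.75) = +2.57 V; n = 2.
For the overall reaction 2 Co3+(aq) + Zn(s) → 2 Co2+(aq) + Zn2+(aq), Q = ([Co2+(aq)]^2·[Zn2+(aq)]) / [Co3+(aq)]^2 = 73.7, giving log Q = 1.867.
By the Nernst equation, E = +2.57 − (0.0681/2)·(1.867) = +2.506 V.

+2.506 V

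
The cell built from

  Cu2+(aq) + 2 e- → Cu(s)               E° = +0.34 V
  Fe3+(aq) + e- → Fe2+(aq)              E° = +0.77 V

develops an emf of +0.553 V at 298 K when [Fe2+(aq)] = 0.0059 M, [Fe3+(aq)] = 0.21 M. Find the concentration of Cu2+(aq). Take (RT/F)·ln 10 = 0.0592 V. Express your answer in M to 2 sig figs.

0.089 M

With Fe³⁺/Fe²⁺ at the cathode and Cu²⁺/Cu at the anode, E°cell = +0.77 − (+0.34) = +0.43 V (n = 2).
Since E = E° − (0.0592/n)·log Q, log Q = n(E° − E)/0.0592 = −4.155.
For 2 Fe3+(aq) + Cu(s) → 2 Fe2+(aq) + Cu2+(aq), the reaction quotient is Q = ([Fe2+(aq)]^2·[Cu2+(aq)]) / [Fe3+(aq)]^2.
Solving for the unknown gives log [Cu2+(aq)] = −1.052, so [Cu2+(aq)] ≈ 0.089 M.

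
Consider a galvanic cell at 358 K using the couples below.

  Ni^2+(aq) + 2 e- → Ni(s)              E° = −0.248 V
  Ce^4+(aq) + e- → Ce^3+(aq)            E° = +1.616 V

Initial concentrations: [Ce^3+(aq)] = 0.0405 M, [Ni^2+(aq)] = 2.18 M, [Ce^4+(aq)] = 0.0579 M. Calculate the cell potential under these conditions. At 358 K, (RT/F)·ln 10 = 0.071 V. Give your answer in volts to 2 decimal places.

+1.86 V

The Ce⁴⁺/Ce³⁺ couple has the more positive E°, so it is the cathode; Ni²⁺/Ni is the anode.
The standard potential is +1.616 − (−0.248) = +1.864 V and the balanced reaction transfers n = 2 electrons.
For the overall reaction 2 Ce^4+(aq) + Ni(s) → 2 Ce^3+(aq) + Ni^2+(aq), Q = ([Ce^3+(aq)]^2·[Ni^2+(aq)]) / [Ce^4+(aq)]^2 = 1.07, giving log Q = 0.028.
By the Nernst equation, E = +1.864 − (0.071/2)·(0.028) = +1.86 V.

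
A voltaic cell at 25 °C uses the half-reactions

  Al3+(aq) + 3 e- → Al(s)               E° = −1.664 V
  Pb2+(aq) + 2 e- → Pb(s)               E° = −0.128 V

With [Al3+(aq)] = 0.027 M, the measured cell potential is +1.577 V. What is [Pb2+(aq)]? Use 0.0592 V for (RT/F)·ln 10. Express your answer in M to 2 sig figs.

2.2 M

Pb²⁺/Pb is the cathode (higher E°); E°cell = −0.128 − (−1.664) = +1.536 V with n = 6.
From the Nernst equation, log Q = n(E° − E)/0.0592 = 6·(+1.536 − (+1.577))/0.0592 = −4.155.
For 3 Pb2+(aq) + 2 Al(s) → 3 Pb(s) + 2 Al3+(aq), the reaction quotient is Q = [Al3+(aq)]^2 / [Pb2+(aq)]^3.
Solving for the unknown gives log [Pb2+(aq)] = 0.339, so [Pb2+(aq)] ≈ 2.2 M.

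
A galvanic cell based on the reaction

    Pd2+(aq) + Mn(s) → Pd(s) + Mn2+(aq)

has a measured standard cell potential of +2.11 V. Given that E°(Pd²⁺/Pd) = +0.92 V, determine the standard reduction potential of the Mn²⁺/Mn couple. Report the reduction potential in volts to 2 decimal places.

In the reaction as written the Pd²⁺/Pd couple is reduced (cathode) and Mn²⁺/Mn is oxidized (anode), so E°cell = E°(Pd²⁺/Pd) − E°(Mn²⁺/Mn).
E°(Mn²⁺/Mn) = E°(cathode) − E°cell = +0.92 − (+2.11) = −1.19 V.

−1.19 V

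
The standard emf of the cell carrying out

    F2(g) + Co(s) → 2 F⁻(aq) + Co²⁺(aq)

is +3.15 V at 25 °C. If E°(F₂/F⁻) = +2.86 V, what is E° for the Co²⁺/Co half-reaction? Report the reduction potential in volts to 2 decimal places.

In the reaction as written the F₂/F⁻ couple is reduced (cathode) and Co²⁺/Co is oxidized (anode), so E°cell = E°(F₂/F⁻) − E°(Co²⁺/Co).
E°(Co²⁺/Co) = E°(cathode) − E°cell = +2.86 − (+3.15) = −0.29 V.

−0.29 V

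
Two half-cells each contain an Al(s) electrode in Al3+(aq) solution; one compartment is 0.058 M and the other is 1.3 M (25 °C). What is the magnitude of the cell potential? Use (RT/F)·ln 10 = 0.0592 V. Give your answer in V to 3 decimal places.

0.027 V

For a concentration cell E°cell = 0, since both electrodes use the same couple.
The compartment with the higher Al3+(aq) concentration (1.3 M) acts as the cathode; ions are reduced there and produced at the dilute (0.058 M) anode.
With n = 3, Ecell = −(0.0592/3)·log([dilute]/[conc]) = −(0.0592/3)·log(0.058/1.3) = +0.027 V.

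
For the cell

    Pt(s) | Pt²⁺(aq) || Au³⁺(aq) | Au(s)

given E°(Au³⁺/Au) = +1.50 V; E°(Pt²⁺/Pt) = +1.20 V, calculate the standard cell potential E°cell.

+0.30 V

By convention the left-hand electrode in cell notation is the anode (oxidation) and the right-hand electrode is the cathode (reduction).
E°cell = E°(right) − E°(left) = +1.50 − (+1.20) = +0.30 V.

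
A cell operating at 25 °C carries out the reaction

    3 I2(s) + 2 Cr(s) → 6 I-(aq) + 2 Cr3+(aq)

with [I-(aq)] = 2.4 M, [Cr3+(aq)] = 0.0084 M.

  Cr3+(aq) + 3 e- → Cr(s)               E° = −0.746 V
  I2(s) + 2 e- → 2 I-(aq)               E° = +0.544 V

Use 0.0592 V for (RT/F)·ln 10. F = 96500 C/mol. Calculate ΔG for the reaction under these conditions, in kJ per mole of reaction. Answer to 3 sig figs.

−758 kJ/mol

E°cell = +0.544 − (−0.746) = +1.290 V; the balanced reaction transfers n = 6 electrons.
The reaction quotient is [I-(aq)]^6·[Cr3+(aq)]^2 = 0.0135; by Nernst, E = +1.290 − (0.0592/6)(−1.870) = +1.3085 V.
Then ΔG = −nFE = −6 × 96500 × +1.3085 J/mol = −758 kJ/mol.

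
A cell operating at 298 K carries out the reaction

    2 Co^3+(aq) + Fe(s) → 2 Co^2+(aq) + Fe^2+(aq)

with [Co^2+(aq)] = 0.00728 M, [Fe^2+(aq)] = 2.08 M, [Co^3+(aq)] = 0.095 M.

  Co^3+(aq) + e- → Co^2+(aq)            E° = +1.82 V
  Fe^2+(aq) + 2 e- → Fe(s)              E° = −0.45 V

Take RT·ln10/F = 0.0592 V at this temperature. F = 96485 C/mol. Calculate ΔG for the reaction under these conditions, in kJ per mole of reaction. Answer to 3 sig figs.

−449 kJ/mol

The standard cell potential is +1.82 − (−0.45) = +2.27 V, with n = 2 electrons in the balanced equation.
Here Q = ([Co^2+(aq)]^2·[Fe^2+(aq)]) / [Co^3+(aq)]^2 = 0.0122 (log Q = −1.913), giving E = +2.27 − (0.0592/2)·(−1.913) = +2.3266 V.
ΔG = −nFE = −(2)(96485)(+2.3266) J/mol = −449 kJ/mol.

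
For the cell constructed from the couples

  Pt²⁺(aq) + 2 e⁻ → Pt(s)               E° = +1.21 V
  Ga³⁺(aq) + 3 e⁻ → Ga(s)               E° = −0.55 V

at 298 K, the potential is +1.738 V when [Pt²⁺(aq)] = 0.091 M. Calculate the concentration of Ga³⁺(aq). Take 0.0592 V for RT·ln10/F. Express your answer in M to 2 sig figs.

0.36 M

Pt²⁺/Pt is the cathode (higher E°); E°cell = +1.21 − (−0.55) = +1.76 V with n = 6.
Since E = E° − (0.0592/n)·log Q, log Q = n(E° − E)/0.0592 = 2.230.
Balancing electrons gives 3 Pt²⁺(aq) + 2 Ga(s) → 3 Pt(s) + 2 Ga³⁺(aq); thus Q = [Ga³⁺(aq)]^2 / [Pt²⁺(aq)]^3.
Substituting the known concentrations and solving, log [Ga³⁺(aq)] = −0.446 and [Ga³⁺(aq)] = 0.36 M.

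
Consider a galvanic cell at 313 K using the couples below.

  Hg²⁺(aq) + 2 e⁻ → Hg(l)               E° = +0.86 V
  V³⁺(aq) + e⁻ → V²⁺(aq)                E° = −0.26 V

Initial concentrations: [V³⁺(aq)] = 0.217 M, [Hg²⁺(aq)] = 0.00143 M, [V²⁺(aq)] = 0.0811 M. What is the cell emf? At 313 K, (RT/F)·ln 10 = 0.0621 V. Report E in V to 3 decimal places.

Since E°(Hg²⁺/Hg) > E°(V³⁺/V²⁺), Hg²⁺/Hg serves as the cathode.
E°cell = +0.86 − (−0.26) = +1.12 V, with n = 2 electrons transferred.
The balanced reaction is Hg²⁺(aq) + 2 V²⁺(aq) → Hg(l) + 2 V³⁺(aq), so Q = [V³⁺(aq)]^2 / ([Hg²⁺(aq)]·[V²⁺(aq)]^2) = 5.01×10^3 and log Q = 3.700.
E = E° − (0.0621/n)·log Q = +1.12 − (0.0621/2)(3.700) = +1.005 V.

+1.005 V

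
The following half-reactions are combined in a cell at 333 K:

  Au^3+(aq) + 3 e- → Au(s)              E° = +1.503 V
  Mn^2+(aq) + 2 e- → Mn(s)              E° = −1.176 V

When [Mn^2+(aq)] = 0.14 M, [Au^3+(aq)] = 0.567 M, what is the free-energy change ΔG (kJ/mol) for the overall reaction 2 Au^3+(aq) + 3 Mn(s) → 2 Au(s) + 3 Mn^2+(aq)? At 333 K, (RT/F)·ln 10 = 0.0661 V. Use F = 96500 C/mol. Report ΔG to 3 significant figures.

The standard cell potential is +1.503 − (−1.176) = +2.679 V, with n = 6 electrons in the balanced equation.
Here Q = [Mn^2+(aq)]^3 / [Au^3+(aq)]^2 = 0.00854 (log Q = −2.069), giving E = +2.679 − (0.0661/6)·(−2.069) = +2.7018 V.
Finally ΔG = −nFE = −(6)(96500 C/mol)(+2.7018 V) = −1560 kJ/mol.

−1560 kJ/mol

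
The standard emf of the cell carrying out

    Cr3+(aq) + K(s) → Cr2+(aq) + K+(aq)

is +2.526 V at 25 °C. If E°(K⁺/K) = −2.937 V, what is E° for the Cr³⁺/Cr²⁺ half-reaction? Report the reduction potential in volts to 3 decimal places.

In the reaction as written the Cr³⁺/Cr²⁺ couple is reduced (cathode) and K⁺/K is oxidized (anode), so E°cell = E°(Cr³⁺/Cr²⁺) − E°(K⁺/K).
E°(Cr³⁺/Cr²⁺) = E°cell + E°(anode) = +2.526 + (−2.937) = −0.411 V.

−0.411 V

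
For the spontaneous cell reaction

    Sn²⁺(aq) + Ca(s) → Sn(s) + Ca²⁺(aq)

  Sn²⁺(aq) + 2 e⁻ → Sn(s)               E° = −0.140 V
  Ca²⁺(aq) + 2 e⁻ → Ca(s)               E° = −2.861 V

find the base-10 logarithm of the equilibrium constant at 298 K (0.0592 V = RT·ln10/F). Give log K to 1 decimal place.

log K = 91.9

The Sn²⁺/Sn couple is reduced (cathode); E°cell = −0.140 − (−2.861) = +2.721 V with n = 2.
At equilibrium E = 0, so log K = nE°cell / 0.0592 = (2)(+2.721) / 0.0592 = 91.9.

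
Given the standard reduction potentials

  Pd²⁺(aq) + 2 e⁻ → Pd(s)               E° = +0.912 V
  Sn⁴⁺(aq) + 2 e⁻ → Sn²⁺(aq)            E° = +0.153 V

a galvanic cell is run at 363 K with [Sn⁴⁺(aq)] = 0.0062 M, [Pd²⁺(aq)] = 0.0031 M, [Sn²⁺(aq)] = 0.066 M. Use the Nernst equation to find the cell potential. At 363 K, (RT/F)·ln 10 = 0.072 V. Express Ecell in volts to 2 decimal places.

+0.71 V

The Pd²⁺/Pd couple has the more positive E°, so it is the cathode; Sn⁴⁺/Sn²⁺ is the anode.
E°cell = +0.912 − (+0.153) = +0.759 V, with n = 2 electrons transferred.
The balanced reaction is Pd²⁺(aq) + Sn²⁺(aq) → Pd(s) + Sn⁴⁺(aq), so Q = [Sn⁴⁺(aq)] / ([Pd²⁺(aq)]·[Sn²⁺(aq)]) = 30.3 and log Q = 1.481.
E = E° − (0.072/n)·log Q = +0.759 − (0.072/2)(1.481) = +0.71 V.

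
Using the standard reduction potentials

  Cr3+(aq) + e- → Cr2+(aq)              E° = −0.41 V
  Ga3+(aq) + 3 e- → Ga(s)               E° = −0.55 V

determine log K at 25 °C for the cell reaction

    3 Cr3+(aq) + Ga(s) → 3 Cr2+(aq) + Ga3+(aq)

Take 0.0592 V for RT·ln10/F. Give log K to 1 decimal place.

The Cr³⁺/Cr²⁺ couple is reduced (cathode); E°cell = −0.41 − (−0.55) = +0.14 V with n = 3.
At equilibrium E = 0, so log K = nE°cell / 0.0592 = (3)(+0.14) / 0.0592 = 7.1.

log K = 7.1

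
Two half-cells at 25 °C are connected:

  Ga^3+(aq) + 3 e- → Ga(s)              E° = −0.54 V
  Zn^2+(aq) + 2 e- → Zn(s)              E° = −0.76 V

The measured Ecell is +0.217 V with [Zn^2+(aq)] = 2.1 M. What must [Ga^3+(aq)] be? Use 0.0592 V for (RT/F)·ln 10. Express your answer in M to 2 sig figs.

With Ga³⁺/Ga at the cathode and Zn²⁺/Zn at the anode, E°cell = −0.54 − (−0.76) = +0.22 V (n = 6).
Since E = E° − (0.0592/n)·log Q, log Q = n(E° − E)/0.0592 = 0.304.
For 2 Ga^3+(aq) + 3 Zn(s) → 2 Ga(s) + 3 Zn^2+(aq), the reaction quotient is Q = [Zn^2+(aq)]^3 / [Ga^3+(aq)]^2.
Substituting the known concentrations and solving, log [Ga^3+(aq)] = 0.331 and [Ga^3+(aq)] = 2.1 M.

2.1 M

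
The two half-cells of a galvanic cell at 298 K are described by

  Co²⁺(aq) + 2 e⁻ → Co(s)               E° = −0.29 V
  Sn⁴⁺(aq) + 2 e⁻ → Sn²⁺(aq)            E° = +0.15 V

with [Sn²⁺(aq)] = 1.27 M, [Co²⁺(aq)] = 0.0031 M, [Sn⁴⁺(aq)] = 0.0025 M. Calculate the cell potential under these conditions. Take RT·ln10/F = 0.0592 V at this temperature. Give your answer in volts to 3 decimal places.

+0.434 V

The Sn⁴⁺/Sn²⁺ couple has the more positive E°, so it is the cathode; Co²⁺/Co is the anode.
The standard potential is +0.15 − (−0.29) = +0.44 V and the balanced reaction transfers n = 2 electrons.
Balancing gives Sn⁴⁺(aq) + Co(s) → Sn²⁺(aq) + Co²⁺(aq); hence Q = ([Sn²⁺(aq)]·[Co²⁺(aq)]) / [Sn⁴⁺(aq)] = 1.57 (log Q = 0.197).
By the Nernst equation, E = +0.44 − (0.0592/2)·(0.197) = +0.434 V.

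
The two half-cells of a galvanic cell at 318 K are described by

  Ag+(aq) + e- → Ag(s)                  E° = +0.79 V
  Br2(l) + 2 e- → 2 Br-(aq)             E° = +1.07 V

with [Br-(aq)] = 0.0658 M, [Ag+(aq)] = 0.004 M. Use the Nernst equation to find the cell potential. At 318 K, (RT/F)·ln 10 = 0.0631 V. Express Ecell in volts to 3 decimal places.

The Br₂/Br⁻ couple has the more positive E°, so it is the cathode; Ag⁺/Ag is the anode.
E°cell = E°cat − E°an = +1.07 − (+0.79) = +0.28 V; n = 2.
Balancing gives Br2(l) + 2 Ag(s) → 2 Br-(aq) + 2 Ag+(aq); hence Q = [Br-(aq)]^2·[Ag+(aq)]^2 = 6.93×10^−8 (log Q = −7.159).
E = E° − (0.0631/n)·log Q = +0.28 − (0.0631/2)(−7.159) = +0.506 V.

+0.506 V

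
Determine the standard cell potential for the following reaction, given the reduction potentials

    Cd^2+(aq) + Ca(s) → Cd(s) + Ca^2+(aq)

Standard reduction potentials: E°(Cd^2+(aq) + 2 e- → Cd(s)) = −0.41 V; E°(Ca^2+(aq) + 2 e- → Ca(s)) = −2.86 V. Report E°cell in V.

+2.45 V

Cd^2+(aq) gains electrons, so the Cd²⁺/Cd couple is the cathode; the Ca²⁺/Ca couple is the anode.
E°cell = E°(cathode) − E°(anode) = −0.41 − (−2.86) = +2.45 V.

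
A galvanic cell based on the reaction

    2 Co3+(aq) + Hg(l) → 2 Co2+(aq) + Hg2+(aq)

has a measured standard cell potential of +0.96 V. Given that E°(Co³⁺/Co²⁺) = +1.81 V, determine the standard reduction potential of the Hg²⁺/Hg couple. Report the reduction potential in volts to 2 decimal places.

In the reaction as written the Co³⁺/Co²⁺ couple is reduced (cathode) and Hg²⁺/Hg is oxidized (anode), so E°cell = E°(Co³⁺/Co²⁺) − E°(Hg²⁺/Hg).
E°(Hg²⁺/Hg) = E°(cathode) − E°cell = +1.81 − (+0.96) = +0.85 V.

+0.85 V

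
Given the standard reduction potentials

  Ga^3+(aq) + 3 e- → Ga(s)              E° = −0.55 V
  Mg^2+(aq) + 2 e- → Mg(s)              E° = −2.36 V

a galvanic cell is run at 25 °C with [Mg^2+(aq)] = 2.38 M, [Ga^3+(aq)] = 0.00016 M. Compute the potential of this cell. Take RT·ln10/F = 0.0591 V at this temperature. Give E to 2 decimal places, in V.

Ga³⁺/Ga is reduced (cathode, E° = −0.55 V) and Mg²⁺/Mg is oxidized (anode).
E°cell = −0.55 − (−2.36) = +1.81 V, with n = 6 electrons transferred.
Balancing gives 2 Ga^3+(aq) + 3 Mg(s) → 2 Ga(s) + 3 Mg^2+(aq); hence Q = [Mg^2+(aq)]^3 / [Ga^3+(aq)]^2 = 5.27×10^8 (log Q = 8.721).
E = E° − (0.0591/n)·log Q = +1.81 − (0.0591/6)(8.721) = +1.72 V.

+1.72 V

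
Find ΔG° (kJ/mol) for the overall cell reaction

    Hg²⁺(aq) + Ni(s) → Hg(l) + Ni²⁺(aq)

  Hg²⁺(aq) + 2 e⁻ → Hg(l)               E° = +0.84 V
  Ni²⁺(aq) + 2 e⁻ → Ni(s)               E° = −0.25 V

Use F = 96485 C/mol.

−210 kJ/mol

In the reaction as written Hg²⁺(aq) is reduced, so the Hg²⁺/Hg couple is the cathode and Ni²⁺/Ni is the anode.
E°cell = +0.84 − (−0.25) = +1.09 V; balancing electrons gives n = 2.
ΔG° = −nFE°cell = −(2)(96485)(+1.09) J/mol = −210 kJ/mol.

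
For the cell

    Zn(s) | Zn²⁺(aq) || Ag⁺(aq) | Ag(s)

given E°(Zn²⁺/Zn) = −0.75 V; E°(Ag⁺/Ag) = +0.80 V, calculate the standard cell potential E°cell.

By convention the left-hand electrode in cell notation is the anode (oxidation) and the right-hand electrode is the cathode (reduction).
E°cell = E°(right) − E°(left) = +0.80 − (−0.75) = +1.55 V.

+1.55 V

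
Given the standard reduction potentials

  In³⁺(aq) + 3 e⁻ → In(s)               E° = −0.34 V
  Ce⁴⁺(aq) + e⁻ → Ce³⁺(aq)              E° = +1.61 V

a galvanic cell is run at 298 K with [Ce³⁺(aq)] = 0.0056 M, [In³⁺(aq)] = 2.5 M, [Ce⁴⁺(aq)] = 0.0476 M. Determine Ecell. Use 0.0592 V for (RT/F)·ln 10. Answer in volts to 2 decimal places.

+2.00 V

Ce⁴⁺/Ce³⁺ is reduced (cathode, E° = +1.61 V) and In³⁺/In is oxidized (anode).
E°cell = E°cat − E°an = +1.61 − (−0.34) = +1.95 V; n = 3.
The balanced reaction is 3 Ce⁴⁺(aq) + In(s) → 3 Ce³⁺(aq) + In³⁺(aq), so Q = ([Ce³⁺(aq)]^3·[In³⁺(aq)]) / [Ce⁴⁺(aq)]^3 = 0.00407 and log Q = −2.390.
E = E° − (0.0592/n)·log Q = +1.95 − (0.0592/3)(−2.390) = +2.00 V.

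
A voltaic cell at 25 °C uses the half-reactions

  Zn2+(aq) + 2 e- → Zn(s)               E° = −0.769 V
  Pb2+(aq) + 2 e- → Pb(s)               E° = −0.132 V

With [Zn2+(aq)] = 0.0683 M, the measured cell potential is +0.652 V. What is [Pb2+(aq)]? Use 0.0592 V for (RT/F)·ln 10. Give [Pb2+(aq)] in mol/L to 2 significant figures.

0.22 M

Pb²⁺/Pb is the cathode (higher E°); E°cell = −0.132 − (−0.769) = +0.637 V with n = 2.
Rearranging E = E° − (0.0592/n)·log Q gives log Q = 2(+0.637 − (+0.652))/0.0592 = −0.507.
For Pb2+(aq) + Zn(s) → Pb(s) + Zn2+(aq), the reaction quotient is Q = [Zn2+(aq)] / [Pb2+(aq)].
Substituting the known concentrations and solving, log [Pb2+(aq)] = −0.659 and [Pb2+(aq)] = 0.22 M.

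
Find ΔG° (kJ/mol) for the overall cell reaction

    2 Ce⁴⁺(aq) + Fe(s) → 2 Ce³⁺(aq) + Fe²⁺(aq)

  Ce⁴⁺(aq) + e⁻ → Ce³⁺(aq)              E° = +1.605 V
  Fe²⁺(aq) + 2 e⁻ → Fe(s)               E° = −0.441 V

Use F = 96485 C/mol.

−395 kJ/mol

In the reaction as written Ce⁴⁺(aq) is reduced, so the Ce⁴⁺/Ce³⁺ couple is the cathode and Fe²⁺/Fe is the anode.
E°cell = +1.605 − (−0.441) = +2.046 V; balancing electrons gives n = 2.
ΔG° = −nFE°cell = −(2)(96485)(+2.046) J/mol = −395 kJ/mol.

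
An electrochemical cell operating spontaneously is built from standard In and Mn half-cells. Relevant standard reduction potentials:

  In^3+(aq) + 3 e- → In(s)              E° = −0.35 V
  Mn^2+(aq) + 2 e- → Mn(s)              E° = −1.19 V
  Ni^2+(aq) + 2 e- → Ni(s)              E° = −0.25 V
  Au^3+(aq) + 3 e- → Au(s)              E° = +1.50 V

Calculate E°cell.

The In³⁺/In couple has the higher E°, so In ion is reduced (cathode) and Mn is oxidized (anode).
E°cell = E°(cathode) − E°(anode) = −0.35 − (−1.19) = +0.84 V.

+0.84 V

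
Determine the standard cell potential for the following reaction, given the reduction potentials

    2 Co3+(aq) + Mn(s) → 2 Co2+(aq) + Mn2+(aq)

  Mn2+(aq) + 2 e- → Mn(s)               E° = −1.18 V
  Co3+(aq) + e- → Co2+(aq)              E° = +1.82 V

In the reaction as written, Co3+(aq) is reduced (cathode) and Mn2+(aq) is produced by oxidation at the anode.
E°cell = E°(cathode) − E°(anode) = +1.82 − (−1.18) = +3.00 V.

+3.00 V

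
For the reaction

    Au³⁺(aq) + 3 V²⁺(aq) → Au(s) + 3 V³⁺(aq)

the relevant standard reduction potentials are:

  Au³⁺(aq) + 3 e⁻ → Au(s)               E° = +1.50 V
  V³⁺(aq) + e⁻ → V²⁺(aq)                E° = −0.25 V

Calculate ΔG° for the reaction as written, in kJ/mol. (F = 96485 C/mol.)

−507 kJ/mol

In the reaction as written Au³⁺(aq) is reduced, so the Au³⁺/Au couple is the cathode and V³⁺/V²⁺ is the anode.
E°cell = +1.50 − (−0.25) = +1.75 V; balancing electrons gives n = 3.
ΔG° = −nFE°cell = −(3)(96485)(+1.75) J/mol = −507 kJ/mol.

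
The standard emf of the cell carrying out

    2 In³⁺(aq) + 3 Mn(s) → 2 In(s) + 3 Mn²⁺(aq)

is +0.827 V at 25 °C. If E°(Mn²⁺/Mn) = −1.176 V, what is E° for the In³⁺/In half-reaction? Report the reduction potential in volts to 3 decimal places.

−0.349 V

In the reaction as written the In³⁺/In couple is reduced (cathode) and Mn²⁺/Mn is oxidized (anode), so E°cell = E°(In³⁺/In) − E°(Mn²⁺/Mn).
E°(In³⁺/In) = E°cell + E°(anode) = +0.827 + (−1.176) = −0.349 V.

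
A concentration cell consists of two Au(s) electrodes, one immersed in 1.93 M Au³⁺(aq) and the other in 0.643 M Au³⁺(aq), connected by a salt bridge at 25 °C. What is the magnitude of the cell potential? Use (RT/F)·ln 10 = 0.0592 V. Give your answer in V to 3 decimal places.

0.009 V

For a concentration cell E°cell = 0, since both electrodes use the same couple.
The compartment with the higher Au³⁺(aq) concentration (1.93 M) acts as the cathode; ions are reduced there and produced at the dilute (0.643 M) anode.
With n = 3, Ecell = −(0.0592/3)·log([dilute]/[conc]) = −(0.0592/3)·log(0.643/1.93) = +0.009 V.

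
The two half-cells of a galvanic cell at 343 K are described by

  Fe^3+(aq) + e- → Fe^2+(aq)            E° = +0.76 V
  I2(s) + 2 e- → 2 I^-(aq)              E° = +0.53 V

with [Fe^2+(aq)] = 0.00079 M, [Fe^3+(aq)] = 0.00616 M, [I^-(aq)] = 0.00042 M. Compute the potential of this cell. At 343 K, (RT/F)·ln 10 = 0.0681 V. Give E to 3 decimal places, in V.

The Fe³⁺/Fe²⁺ couple has the more positive E°, so it is the cathode; I₂/I⁻ is the anode.
E°cell = E°cat − E°an = +0.76 − (+0.53) = +0.23 V; n = 2.
The balanced reaction is 2 Fe^3+(aq) + 2 I^-(aq) → 2 Fe^2+(aq) + I2(s), so Q = [Fe^2+(aq)]^2 / ([Fe^3+(aq)]^2·[I^-(aq)]^2) = 9.32×10^4 and log Q = 4.970.
Applying E = E° − (RT ln10/nF)·log Q gives +0.23 − (0.0681/2)(4.970) = +0.061 V.

+0.061 V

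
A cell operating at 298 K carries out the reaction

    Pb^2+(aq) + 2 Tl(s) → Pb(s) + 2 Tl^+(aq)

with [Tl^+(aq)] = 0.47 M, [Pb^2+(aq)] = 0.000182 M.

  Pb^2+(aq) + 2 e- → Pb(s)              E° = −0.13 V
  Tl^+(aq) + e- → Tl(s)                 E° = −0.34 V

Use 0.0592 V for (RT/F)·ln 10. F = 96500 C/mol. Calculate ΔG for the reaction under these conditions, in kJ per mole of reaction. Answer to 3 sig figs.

−22.9 kJ/mol

The standard cell potential is −0.13 − (−0.34) = +0.21 V, with n = 2 electrons in the balanced equation.
Q = [Tl^+(aq)]^2 / [Pb^2+(aq)] = 1.21×10^3, so log Q = 3.084 and E = +0.21 − (0.0592/2)(3.084) = +0.1187 V.
Finally ΔG = −nFE = −(2)(96500 C/mol)(+0.1187 V) = −22.9 kJ/mol.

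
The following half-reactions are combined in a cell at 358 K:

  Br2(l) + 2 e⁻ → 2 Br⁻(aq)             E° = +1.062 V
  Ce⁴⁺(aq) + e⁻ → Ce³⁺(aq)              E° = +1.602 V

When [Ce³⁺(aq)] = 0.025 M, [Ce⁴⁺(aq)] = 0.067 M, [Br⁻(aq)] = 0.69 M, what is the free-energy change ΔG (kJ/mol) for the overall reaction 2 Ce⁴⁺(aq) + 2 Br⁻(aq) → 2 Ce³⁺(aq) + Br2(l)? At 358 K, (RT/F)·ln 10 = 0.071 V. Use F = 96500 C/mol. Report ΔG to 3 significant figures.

With Ce⁴⁺/Ce³⁺ reduced at the cathode, E°cell = +1.602 − (+1.062) = +0.540 V and n = 2.
Q = [Ce³⁺(aq)]^2 / ([Ce⁴⁺(aq)]^2·[Br⁻(aq)]^2) = 0.292, so log Q = −0.534 and E = +0.540 − (0.071/2)(−0.534) = +0.5590 V.
Finally ΔG = −nFE = −(2)(96500 C/mol)(+0.5590 V) = −108 kJ/mol.

−108 kJ/mol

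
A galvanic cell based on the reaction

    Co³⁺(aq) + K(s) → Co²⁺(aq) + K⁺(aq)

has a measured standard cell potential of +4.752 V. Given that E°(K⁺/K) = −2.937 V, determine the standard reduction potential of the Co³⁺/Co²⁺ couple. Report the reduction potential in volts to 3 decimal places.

In the reaction as written the Co³⁺/Co²⁺ couple is reduced (cathode) and K⁺/K is oxidized (anode), so E°cell = E°(Co³⁺/Co²⁺) − E°(K⁺/K).
E°(Co³⁺/Co²⁺) = E°cell + E°(anode) = +4.752 + (−2.937) = +1.815 V.

+1.815 V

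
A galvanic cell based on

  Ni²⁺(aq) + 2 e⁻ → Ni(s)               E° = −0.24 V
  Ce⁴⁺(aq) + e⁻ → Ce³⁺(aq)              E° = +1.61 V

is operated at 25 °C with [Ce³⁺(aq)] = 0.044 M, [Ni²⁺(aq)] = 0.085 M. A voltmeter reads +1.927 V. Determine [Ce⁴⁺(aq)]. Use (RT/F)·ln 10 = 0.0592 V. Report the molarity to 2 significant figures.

0.26 M

The Ce⁴⁺/Ce³⁺ couple has the larger reduction potential, so it is the cathode: E°cell = +1.61 − (−0.24) = +1.85 V and n = 2.
Since E = E° − (0.0592/n)·log Q, log Q = n(E° − E)/0.0592 = −2.601.
Balancing electrons gives 2 Ce⁴⁺(aq) + Ni(s) → 2 Ce³⁺(aq) + Ni²⁺(aq); thus Q = ([Ce³⁺(aq)]^2·[Ni²⁺(aq)]) / [Ce⁴⁺(aq)]^2.
Isolating [Ce⁴⁺(aq)] in Q = 10^{−2.601} yields log [Ce⁴⁺(aq)] = −0.591, i.e. 0.26 M.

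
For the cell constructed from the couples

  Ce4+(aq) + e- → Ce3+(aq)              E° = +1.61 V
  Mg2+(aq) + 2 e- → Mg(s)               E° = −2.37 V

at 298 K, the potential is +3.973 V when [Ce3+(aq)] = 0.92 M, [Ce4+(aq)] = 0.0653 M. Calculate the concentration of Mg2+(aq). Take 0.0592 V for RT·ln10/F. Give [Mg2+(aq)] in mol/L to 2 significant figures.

0.0087 M

The Ce⁴⁺/Ce³⁺ couple has the larger reduction potential, so it is the cathode: E°cell = +1.61 − (−2.37) = +3.98 V and n = 2.
Rearranging E = E° − (0.0592/n)·log Q gives log Q = 2(+3.98 − (+3.973))/0.0592 = 0.236.
Balancing electrons gives 2 Ce4+(aq) + Mg(s) → 2 Ce3+(aq) + Mg2+(aq); thus Q = ([Ce3+(aq)]^2·[Mg2+(aq)]) / [Ce4+(aq)]^2.
Substituting the known concentrations and solving, log [Mg2+(aq)] = −2.062 and [Mg2+(aq)] = 0.0087 M.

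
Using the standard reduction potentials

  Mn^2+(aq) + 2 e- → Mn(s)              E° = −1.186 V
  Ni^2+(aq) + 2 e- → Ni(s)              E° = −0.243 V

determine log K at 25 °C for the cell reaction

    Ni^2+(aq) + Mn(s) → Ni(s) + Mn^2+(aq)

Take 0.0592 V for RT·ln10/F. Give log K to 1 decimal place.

log K = 31.9

The Ni²⁺/Ni couple is reduced (cathode); E°cell = −0.243 − (−1.186) = +0.943 V with n = 2.
At equilibrium E = 0, so log K = nE°cell / 0.0592 = (2)(+0.943) / 0.0592 = 31.9.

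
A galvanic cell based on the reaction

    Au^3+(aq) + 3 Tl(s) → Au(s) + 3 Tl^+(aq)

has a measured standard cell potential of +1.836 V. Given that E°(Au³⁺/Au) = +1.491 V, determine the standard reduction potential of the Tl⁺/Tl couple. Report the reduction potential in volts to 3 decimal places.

In the reaction as written the Au³⁺/Au couple is reduced (cathode) and Tl⁺/Tl is oxidized (anode), so E°cell = E°(Au³⁺/Au) − E°(Tl⁺/Tl).
E°(Tl⁺/Tl) = E°(cathode) − E°cell = +1.491 − (+1.836) = −0.345 V.

−0.345 V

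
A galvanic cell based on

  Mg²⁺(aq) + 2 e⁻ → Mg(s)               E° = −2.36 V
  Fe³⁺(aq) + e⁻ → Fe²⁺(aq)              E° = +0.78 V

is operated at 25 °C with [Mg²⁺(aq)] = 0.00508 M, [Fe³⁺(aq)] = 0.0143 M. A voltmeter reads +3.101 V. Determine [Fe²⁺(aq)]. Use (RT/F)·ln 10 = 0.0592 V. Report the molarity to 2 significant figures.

0.91 M

The Fe³⁺/Fe²⁺ couple has the larger reduction potential, so it is the cathode: E°cell = +0.78 − (−2.36) = +3.14 V and n = 2.
Since E = E° − (0.0592/n)·log Q, log Q = n(E° − E)/0.0592 = 1.318.
Balancing electrons gives 2 Fe³⁺(aq) + Mg(s) → 2 Fe²⁺(aq) + Mg²⁺(aq); thus Q = ([Fe²⁺(aq)]^2·[Mg²⁺(aq)]) / [Fe³⁺(aq)]^2.
Substituting the known concentrations and solving, log [Fe²⁺(aq)] = −0.039 and [Fe²⁺(aq)] = 0.91 M.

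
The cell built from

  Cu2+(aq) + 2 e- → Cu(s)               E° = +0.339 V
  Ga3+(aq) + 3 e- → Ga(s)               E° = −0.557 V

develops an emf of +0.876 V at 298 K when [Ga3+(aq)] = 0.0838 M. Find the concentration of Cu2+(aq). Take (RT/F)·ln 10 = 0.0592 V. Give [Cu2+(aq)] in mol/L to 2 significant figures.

Cu²⁺/Cu is the cathode (higher E°); E°cell = +0.339 − (−0.557) = +0.896 V with n = 6.
From the Nernst equation, log Q = n(E° − E)/0.0592 = 6·(+0.896 − (+0.876))/0.0592 = 2.027.
Balancing electrons gives 3 Cu2+(aq) + 2 Ga(s) → 3 Cu(s) + 2 Ga3+(aq); thus Q = [Ga3+(aq)]^2 / [Cu2+(aq)]^3.
Isolating [Cu2+(aq)] in Q = 10^{2.027} yields log [Cu2+(aq)] = −1.394, i.e. 0.040 M.

0.040 M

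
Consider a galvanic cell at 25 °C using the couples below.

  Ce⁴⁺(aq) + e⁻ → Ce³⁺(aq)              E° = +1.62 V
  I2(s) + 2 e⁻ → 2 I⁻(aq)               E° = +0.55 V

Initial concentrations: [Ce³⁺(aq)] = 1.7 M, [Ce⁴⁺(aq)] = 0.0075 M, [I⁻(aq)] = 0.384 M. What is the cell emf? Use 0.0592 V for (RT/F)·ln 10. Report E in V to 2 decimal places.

+0.91 V

Since E°(Ce⁴⁺/Ce³⁺) > E°(I₂/I⁻), Ce⁴⁺/Ce³⁺ serves as the cathode.
E°cell = E°cat − E°an = +1.62 − (+0.55) = +1.07 V; n = 2.
For the overall reaction 2 Ce⁴⁺(aq) + 2 I⁻(aq) → 2 Ce³⁺(aq) + I2(s), Q = [Ce³⁺(aq)]^2 / ([Ce⁴⁺(aq)]^2·[I⁻(aq)]^2) = 3.48×10^5, giving log Q = 5.542.
By the Nernst equation, E = +1.07 − (0.0592/2)·(5.542) = +0.91 V.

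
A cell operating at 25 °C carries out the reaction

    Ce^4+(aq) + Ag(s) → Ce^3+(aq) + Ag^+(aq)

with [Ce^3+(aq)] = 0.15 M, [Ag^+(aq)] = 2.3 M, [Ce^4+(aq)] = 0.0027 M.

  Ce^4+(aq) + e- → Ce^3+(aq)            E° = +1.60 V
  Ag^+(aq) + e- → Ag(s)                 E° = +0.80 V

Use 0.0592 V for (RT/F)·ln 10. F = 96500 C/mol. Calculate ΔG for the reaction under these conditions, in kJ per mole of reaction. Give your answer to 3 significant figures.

With Ce⁴⁺/Ce³⁺ reduced at the cathode, E°cell = +1.60 − (+0.80) = +0.80 V and n = 1.
Q = ([Ce^3+(aq)]·[Ag^+(aq)]) / [Ce^4+(aq)] = 128, so log Q = 2.106 and E = +0.80 − (0.0592/1)(2.106) = +0.6753 V.
Finally ΔG = −nFE = −(1)(96500 C/mol)(+0.6753 V) = −65.2 kJ/mol.

−65.2 kJ/mol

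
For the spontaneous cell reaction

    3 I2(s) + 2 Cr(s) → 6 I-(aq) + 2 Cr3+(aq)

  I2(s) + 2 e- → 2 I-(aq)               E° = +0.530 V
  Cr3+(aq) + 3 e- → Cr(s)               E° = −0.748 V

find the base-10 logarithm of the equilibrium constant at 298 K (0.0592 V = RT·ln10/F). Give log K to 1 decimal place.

log K = 129.5

The I₂/I⁻ couple is reduced (cathode); E°cell = +0.530 − (−0.748) = +1.278 V with n = 6.
At equilibrium E = 0, so log K = nE°cell / 0.0592 = (6)(+1.278) / 0.0592 = 129.5.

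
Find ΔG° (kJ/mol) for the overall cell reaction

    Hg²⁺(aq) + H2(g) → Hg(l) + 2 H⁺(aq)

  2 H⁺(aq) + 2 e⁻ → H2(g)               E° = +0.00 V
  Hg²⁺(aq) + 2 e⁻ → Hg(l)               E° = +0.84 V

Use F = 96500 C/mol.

−162 kJ/mol

In the reaction as written Hg²⁺(aq) is reduced, so the Hg²⁺/Hg couple is the cathode and 2H⁺/H₂ is the anode.
E°cell = +0.84 − (+0.00) = +0.84 V; balancing electrons gives n = 2.
ΔG° = −nFE°cell = −(2)(96500)(+0.84) J/mol = −162 kJ/mol.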